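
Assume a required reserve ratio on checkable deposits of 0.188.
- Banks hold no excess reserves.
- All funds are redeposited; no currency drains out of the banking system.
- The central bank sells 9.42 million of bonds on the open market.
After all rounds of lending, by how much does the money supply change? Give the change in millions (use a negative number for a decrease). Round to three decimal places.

-50.106 million

The simple money multiplier is m = 1/rr = 1/0.188 ≈ 5.31915.
An open-market sale reduces the monetary base by 9.42 million, so ΔM = m × ΔMB = 5.31915 × (−9.42) ≈ -50.1064 million.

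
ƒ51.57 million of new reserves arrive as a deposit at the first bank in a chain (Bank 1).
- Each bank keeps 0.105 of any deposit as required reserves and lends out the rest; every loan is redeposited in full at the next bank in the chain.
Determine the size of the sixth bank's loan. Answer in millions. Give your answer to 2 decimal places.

Each bank lends a fraction (1 − rr) = 0.8950 of the deposit it receives, so Bank 6 receives 51.57·0.8950^5 and lends 51.57·0.8950^6 ≈ 26.5055 million.

ƒ26.51 million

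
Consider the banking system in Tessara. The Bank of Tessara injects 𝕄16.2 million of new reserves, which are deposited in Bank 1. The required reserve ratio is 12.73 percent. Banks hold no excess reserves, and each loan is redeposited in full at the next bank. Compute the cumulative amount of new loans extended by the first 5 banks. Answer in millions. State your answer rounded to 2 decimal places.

𝕄54.84 million

Bank i lends (1 − rr)^i of the original deposit: Bank 1 lends 16.2·0.8727 ≈ 14.1377, Bank 2 lends 16.2·0.8727² ≈ 12.3380, and so on.
Summing a geometric series: total = 16.2·[0.8727·(1 − 0.8727^5) / (1 − 0.8727)] ≈ 54.8403 million.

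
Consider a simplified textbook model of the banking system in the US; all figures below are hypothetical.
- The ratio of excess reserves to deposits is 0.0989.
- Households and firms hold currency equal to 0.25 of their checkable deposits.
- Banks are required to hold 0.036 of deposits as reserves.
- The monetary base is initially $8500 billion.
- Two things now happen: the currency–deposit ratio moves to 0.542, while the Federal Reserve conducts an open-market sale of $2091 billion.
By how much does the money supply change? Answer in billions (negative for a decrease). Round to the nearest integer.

Before: m₁ = (1 + 0.25) / (0.036 + 0.0989 + 0.25) ≈ 3.24760, MB₁ = 8500, so M₁ = 3.24760 × 8500 = 27604.6 billion.
After: m₂ = (1 + 0.542) / (0.036 + 0.0989 + 0.542) ≈ 2.27803, MB₂ = 8500 − 2091 = 6409, so M₂ = 2.27803 × 6409 ≈ 14599.8943 billion.
ΔM = M₂ − M₁ = 14599.8943 − 27604.6 = -13004.7057 billion.

-13005 billion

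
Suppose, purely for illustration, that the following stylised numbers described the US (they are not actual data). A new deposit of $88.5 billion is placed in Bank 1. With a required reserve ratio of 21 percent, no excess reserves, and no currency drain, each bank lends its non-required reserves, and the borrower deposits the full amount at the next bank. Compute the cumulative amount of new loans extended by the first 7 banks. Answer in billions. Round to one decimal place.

$269.0 billion

Bank i lends (1 − rr)^i of the original deposit: Bank 1 lends 88.5·0.7900 = 69.9150, Bank 2 lends 88.5·0.7900² ≈ 55.2329, and so on.
Summing a geometric series: total = 88.5·[0.7900·(1 − 0.7900^7) / (1 − 0.7900)] ≈ 268.9933 billion.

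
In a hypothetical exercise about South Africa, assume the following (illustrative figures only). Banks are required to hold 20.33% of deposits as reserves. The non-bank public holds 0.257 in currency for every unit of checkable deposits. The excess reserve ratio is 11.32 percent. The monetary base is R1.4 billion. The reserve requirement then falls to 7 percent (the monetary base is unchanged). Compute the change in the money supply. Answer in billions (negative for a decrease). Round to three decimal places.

Initially m₁ = (1 + 0.257) / (0.2033 + 0.1132 + 0.257) ≈ 2.19180, so M₁ = 2.19180 × 1.4 ≈ 3.0685 billion.
After the change m₂ = (1 + 0.257) / (0.07 + 0.1132 + 0.257) ≈ 2.85552, so M₂ = 2.85552 × 1.4 ≈ 3.9977 billion.
ΔM = M₂ − M₁ = 3.9977 − 3.0685 = 0.9292 billion.

R0.929 billion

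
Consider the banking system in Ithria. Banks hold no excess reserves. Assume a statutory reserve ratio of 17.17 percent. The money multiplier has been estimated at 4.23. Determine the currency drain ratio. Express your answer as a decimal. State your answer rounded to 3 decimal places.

0.085

Using m = 4.23. From m = (1 + c)/(c + rr + e), rearranging gives 1 + c = m·(c + rr + e), so c·(1 − m) = m·(rr + e) − 1.
Hence c = [m·(rr + e) − 1]/(1 − m) = [4.23 × (0.1717 + 0) − 1] / (1 − 4.23) ≈ 0.084740.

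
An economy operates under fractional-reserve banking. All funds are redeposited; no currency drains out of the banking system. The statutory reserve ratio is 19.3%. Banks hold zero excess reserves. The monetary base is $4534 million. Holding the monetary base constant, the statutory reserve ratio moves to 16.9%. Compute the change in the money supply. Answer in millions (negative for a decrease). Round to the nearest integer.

Initially m₁ = 1 / (0.193) ≈ 5.18135, so M₁ = 5.18135 × 4534 = 23492.2409 million.
After the change m₂ = 1 / (0.169) ≈ 5.91716, so M₂ = 5.91716 × 4534 ≈ 26828.4034 million.
ΔM = M₂ − M₁ = 26828.4034 − 23492.2409 = 3336.1625 million.

$3336 million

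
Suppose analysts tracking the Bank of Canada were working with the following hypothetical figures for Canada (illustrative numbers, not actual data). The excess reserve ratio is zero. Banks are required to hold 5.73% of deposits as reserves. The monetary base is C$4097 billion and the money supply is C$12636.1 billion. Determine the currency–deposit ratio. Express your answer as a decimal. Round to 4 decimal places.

Using m = M/MB = 12636.1/4097 ≈ 3.084232. From m = (1 + c)/(c + rr + e), rearranging gives 1 + c = m·(c + rr + e), so c·(1 − m) = m·(rr + e) − 1.
Hence c = [m·(rr + e) − 1]/(1 − m) = [3.084232 × (0.0573 + 0) − 1] / (1 − 3.084232) ≈ 0.395001.

0.3950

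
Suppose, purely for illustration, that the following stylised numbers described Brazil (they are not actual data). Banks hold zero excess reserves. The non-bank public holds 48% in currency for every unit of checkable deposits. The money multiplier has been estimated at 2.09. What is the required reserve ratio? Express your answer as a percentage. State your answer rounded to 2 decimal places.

22.81%

Using m = 2.09. Since m = (1 + c)/(c + rr + e), the denominator satisfies c + rr + e = (1 + c)/m = (1 + 0.48) / 2.09 ≈ 0.708134.
With c = 0.48 and e = 0, the required reserve ratio is 0.708134 − 0.48 − 0 = 0.228134.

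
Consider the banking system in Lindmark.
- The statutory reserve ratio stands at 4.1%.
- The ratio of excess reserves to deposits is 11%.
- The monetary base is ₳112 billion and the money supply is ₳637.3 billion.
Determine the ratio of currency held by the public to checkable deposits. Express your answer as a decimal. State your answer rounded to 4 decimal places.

0.0300

Using m = M/MB = 637.3/112 ≈ 5.690179. From m = (1 + c)/(c + rr + e), rearranging gives 1 + c = m·(c + rr + e), so c·(1 − m) = m·(rr + e) − 1.
Hence c = [m·(rr + e) − 1]/(1 − m) = [5.690179 × (0.041 + 0.11) − 1] / (1 − 5.690179) ≈ 0.030017.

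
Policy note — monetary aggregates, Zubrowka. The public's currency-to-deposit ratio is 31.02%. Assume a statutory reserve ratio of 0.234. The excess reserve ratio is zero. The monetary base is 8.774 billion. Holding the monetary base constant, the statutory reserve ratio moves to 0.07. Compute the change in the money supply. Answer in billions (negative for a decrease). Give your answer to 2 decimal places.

Initially m₁ = (1 + 0.3102) / (0.234 + 0.3102) ≈ 2.4076, so M₁ = 2.4076 × 8.774 ≈ 21.1243 billion.
After the change m₂ = (1 + 0.3102) / (0.07 + 0.3102) ≈ 3.4461, so M₂ = 3.4461 × 8.774 ≈ 30.2361 billion.
ΔM = M₂ − M₁ = 30.2361 − 21.1243 = 9.1118 billion.

9.11 billion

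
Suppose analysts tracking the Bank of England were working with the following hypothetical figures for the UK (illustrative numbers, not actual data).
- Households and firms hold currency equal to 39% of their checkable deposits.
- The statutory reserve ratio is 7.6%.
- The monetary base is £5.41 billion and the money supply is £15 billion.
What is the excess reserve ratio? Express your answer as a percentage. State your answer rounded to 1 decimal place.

Using m = M/MB = 15/5.41 ≈ 2.772643. Since m = (1 + c)/(c + rr + e), the denominator satisfies c + rr + e = (1 + c)/m = (1 + 0.39) / 2.772643 ≈ 0.501327.
With c = 0.39 and rr = 0.076, the excess reserve ratio is 0.501327 − 0.39 − 0.076 = 0.035327.

3.5%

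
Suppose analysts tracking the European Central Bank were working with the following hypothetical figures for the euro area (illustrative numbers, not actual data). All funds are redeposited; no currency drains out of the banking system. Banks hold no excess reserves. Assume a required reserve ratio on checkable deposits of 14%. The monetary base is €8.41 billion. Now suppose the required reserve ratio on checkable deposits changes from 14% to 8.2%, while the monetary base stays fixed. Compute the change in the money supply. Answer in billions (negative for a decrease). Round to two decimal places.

Initially m₁ = 1 / (0.14) ≈ 7.1429, so M₁ = 7.1429 × 8.41 ≈ 60.0718 billion.
After the change m₂ = 1 / (0.082) ≈ 12.1951, so M₂ = 12.1951 × 8.41 ≈ 102.5608 billion.
ΔM = M₂ − M₁ = 102.5608 − 60.0718 = 42.489 billion.

€42.49 billion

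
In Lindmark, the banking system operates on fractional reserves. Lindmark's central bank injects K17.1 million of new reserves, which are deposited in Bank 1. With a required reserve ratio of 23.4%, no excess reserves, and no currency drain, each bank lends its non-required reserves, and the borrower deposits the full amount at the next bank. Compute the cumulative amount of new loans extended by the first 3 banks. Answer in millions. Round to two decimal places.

K30.82 million

Bank i lends (1 − rr)^i of the original deposit: Bank 1 lends 17.1·0.7660 = 13.0986, Bank 2 lends 17.1·0.7660² ≈ 10.0335, and so on.
Summing a geometric series: total = 17.1·[0.7660·(1 − 0.7660^3) / (1 − 0.7660)] ≈ 30.8178 million.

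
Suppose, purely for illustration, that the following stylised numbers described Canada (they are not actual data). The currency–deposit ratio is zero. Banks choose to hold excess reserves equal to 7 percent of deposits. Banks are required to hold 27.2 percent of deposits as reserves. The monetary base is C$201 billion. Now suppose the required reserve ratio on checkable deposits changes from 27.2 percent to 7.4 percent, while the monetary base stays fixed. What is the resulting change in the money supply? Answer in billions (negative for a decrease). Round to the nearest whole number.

C$808 billion

Initially m₁ = 1 / (0.272 + 0.07) ≈ 2.9240, so M₁ = 2.9240 × 201 = 587.724 billion.
After the change m₂ = 1 / (0.074 + 0.07) ≈ 6.9444, so M₂ = 6.9444 × 201 = 1395.8244 billion.
ΔM = M₂ − M₁ = 1395.8244 − 587.724 = 808.1004 billion.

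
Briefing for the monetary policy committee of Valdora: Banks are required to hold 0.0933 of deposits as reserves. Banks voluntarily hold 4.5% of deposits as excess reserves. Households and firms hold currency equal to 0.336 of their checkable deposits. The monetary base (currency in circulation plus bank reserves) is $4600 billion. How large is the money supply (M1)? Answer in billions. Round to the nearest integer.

$12957 billion

The money multiplier is m = (1 + c) / (rr + e + c) = (1 + 0.336) / (0.0933 + 0.045 + 0.336) ≈ 2.81678.
So M = m × MB = 2.81678 × 4600 = 12957.188 billion.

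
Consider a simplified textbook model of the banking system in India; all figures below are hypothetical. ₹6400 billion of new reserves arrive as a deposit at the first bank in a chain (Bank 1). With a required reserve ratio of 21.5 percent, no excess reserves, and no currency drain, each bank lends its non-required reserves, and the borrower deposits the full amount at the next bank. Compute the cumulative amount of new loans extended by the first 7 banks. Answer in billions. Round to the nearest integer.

Bank i lends (1 − rr)^i of the original deposit: Bank 1 lends 6400·0.7850 = 5024.0000, Bank 2 lends 6400·0.7850² = 3943.8400, and so on.
Summing a geometric series: total = 6400·[0.7850·(1 − 0.7850^7) / (1 − 0.7850)] ≈ 19075.0559 billion.

₹19075 billion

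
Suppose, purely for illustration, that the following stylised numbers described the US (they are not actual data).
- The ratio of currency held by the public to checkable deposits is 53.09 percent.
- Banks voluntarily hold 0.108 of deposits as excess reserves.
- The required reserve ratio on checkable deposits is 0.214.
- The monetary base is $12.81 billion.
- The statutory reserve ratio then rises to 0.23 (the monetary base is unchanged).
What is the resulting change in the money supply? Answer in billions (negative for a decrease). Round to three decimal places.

-0.423 billion

Initially m₁ = (1 + 0.5309) / (0.214 + 0.108 + 0.5309) ≈ 1.794935, so M₁ = 1.794935 × 12.81 ≈ 22.9931 billion.
After the change m₂ = (1 + 0.5309) / (0.23 + 0.108 + 0.5309) ≈ 1.761883, so M₂ = 1.761883 × 12.81 ≈ 22.5697 billion.
ΔM = M₂ − M₁ = 22.5697 − 22.9931 = -0.4234 billion.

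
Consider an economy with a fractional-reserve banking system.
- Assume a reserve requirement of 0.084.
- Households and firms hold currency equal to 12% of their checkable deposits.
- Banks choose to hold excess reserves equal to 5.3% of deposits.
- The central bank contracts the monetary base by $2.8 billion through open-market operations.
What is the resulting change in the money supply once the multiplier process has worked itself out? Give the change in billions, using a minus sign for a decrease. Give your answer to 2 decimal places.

-12.20 billion

The money multiplier is m = (1 + c) / (rr + e + c) = (1 + 0.12) / (0.084 + 0.053 + 0.12) ≈ 4.3580.
The sale removes 2.8 billion of base, so ΔM = m × ΔMB = 4.3580 × (−2.8) = -12.2024 billion.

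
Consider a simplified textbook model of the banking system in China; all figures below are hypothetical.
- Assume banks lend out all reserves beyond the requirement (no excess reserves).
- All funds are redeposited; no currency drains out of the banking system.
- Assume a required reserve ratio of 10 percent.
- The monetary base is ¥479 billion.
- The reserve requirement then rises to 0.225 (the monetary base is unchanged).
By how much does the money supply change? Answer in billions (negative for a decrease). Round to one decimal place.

-2661.1 billion

Initially m₁ = 1 / (0.1) = 10, so M₁ = 10 × 479 = 4790 billion.
After the change m₂ = 1 / (0.225) ≈ 4.44444, so M₂ = 4.44444 × 479 ≈ 2128.8868 billion.
ΔM = M₂ − M₁ = 2128.8868 − 4790 = -2661.1132 billion.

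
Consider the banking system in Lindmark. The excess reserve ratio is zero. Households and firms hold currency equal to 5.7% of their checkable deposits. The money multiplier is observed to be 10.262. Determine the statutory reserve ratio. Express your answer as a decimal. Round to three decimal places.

0.046

Using m = 10.262. Since m = (1 + c)/(c + rr + e), the denominator satisfies c + rr + e = (1 + c)/m = (1 + 0.057) / 10.262 ≈ 0.103001.
With c = 0.057 and e = 0, the statutory reserve ratio is 0.103001 − 0.057 − 0 = 0.046001.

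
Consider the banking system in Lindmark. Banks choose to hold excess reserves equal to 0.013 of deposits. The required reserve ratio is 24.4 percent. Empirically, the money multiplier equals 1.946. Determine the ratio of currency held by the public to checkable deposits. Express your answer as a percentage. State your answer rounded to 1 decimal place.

Using m = 1.946. From m = (1 + c)/(c + rr + e), rearranging gives 1 + c = m·(c + rr + e), so c·(1 − m) = m·(rr + e) − 1.
Hence c = [m·(rr + e) − 1]/(1 − m) = [1.946 × (0.244 + 0.013) − 1] / (1 − 1.946) ≈ 0.528412.

52.8%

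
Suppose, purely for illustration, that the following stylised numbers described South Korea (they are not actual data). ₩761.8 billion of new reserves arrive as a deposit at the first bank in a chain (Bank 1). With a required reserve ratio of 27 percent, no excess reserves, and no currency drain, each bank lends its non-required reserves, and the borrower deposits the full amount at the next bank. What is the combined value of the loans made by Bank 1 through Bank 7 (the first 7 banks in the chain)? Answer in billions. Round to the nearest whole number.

₩1832 billion

Bank i lends (1 − rr)^i of the original deposit: Bank 1 lends 761.8·0.7300 = 556.1140, Bank 2 lends 761.8·0.7300² ≈ 405.9632, and so on.
Summing a geometric series: total = 761.8·[0.7300·(1 − 0.7300^7) / (1 − 0.7300)] ≈ 1832.1403 billion.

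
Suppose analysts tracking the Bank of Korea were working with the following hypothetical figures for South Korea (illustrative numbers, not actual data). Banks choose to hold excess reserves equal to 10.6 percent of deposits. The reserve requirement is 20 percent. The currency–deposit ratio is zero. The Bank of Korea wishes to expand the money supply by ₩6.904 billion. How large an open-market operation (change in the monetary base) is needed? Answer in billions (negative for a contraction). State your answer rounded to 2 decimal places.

₩2.11 billion

The money multiplier is m = 1 / (rr + e) = 1 / (0.2 + 0.106) ≈ 3.2680.
ΔMB = ΔM / m = (+6.904) / 3.2680 ≈ 2.1126 billion.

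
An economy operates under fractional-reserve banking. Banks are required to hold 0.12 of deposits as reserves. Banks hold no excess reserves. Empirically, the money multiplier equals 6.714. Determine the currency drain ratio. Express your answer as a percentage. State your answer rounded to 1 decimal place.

Using m = 6.714. From m = (1 + c)/(c + rr + e), rearranging gives 1 + c = m·(c + rr + e), so c·(1 − m) = m·(rr + e) − 1.
Hence c = [m·(rr + e) − 1]/(1 − m) = [6.714 × (0.12 + 0) − 1] / (1 − 6.714) ≈ 0.034008.

3.4%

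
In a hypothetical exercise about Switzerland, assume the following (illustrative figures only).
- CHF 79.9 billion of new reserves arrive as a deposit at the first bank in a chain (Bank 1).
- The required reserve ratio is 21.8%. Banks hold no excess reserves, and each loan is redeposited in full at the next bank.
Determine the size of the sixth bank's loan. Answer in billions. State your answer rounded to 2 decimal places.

Each bank lends a fraction (1 − rr) = 0.7820 of the deposit it receives, so Bank 6 receives 79.9·0.7820^5 and lends 79.9·0.7820^6 ≈ 18.2721 billion.

CHF 18.27 billion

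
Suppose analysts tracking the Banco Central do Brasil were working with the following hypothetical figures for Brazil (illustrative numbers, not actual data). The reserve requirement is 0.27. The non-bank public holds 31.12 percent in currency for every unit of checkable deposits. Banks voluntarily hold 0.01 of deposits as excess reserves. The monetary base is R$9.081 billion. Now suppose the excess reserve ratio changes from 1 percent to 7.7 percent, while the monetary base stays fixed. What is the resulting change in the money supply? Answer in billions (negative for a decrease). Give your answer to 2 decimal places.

Initially m₁ = (1 + 0.3112) / (0.27 + 0.01 + 0.3112) ≈ 2.2179, so M₁ = 2.2179 × 9.081 ≈ 20.1407 billion.
After the change m₂ = (1 + 0.3112) / (0.27 + 0.077 + 0.3112) ≈ 1.9921, so M₂ = 1.9921 × 9.081 ≈ 18.0903 billion.
ΔM = M₂ − M₁ = 18.0903 − 20.1407 = -2.0504 billion.

-2.05 billion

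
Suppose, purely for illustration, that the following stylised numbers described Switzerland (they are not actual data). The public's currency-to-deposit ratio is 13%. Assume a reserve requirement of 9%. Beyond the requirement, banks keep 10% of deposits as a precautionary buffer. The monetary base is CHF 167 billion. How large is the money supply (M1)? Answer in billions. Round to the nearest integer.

CHF 590 billion

The money multiplier is m = (1 + c) / (rr + e + c) = (1 + 0.13) / (0.09 + 0.1 + 0.13) ≈ 3.5312.
So M = m × MB = 3.5312 × 167 = 589.7104 billion.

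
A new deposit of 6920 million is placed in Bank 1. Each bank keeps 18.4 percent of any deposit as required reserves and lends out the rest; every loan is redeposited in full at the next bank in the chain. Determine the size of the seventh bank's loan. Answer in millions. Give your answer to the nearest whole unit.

1667 million

Each bank lends a fraction (1 − rr) = 0.8160 of the deposit it receives, so Bank 7 receives 6920·0.8160^6 and lends 6920·0.8160^7 ≈ 1667.0062 million.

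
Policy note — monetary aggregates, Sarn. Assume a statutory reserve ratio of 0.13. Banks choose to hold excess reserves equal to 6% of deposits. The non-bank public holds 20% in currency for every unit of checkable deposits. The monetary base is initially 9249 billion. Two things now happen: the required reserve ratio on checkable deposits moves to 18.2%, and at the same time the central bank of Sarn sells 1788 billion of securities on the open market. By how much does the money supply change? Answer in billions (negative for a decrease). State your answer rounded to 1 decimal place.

-8202.4 billion

Before: m₁ = (1 + 0.2) / (0.13 + 0.06 + 0.2) ≈ 3.076923, MB₁ = 9249, so M₁ = 3.076923 × 9249 ≈ 28458.4608 billion.
After: m₂ = (1 + 0.2) / (0.182 + 0.06 + 0.2) ≈ 2.714932, MB₂ = 9249 − 1788 = 7461, so M₂ = 2.714932 × 7461 ≈ 20256.1077 billion.
ΔM = M₂ − M₁ = 20256.1077 − 28458.4608 = -8202.3531 billion.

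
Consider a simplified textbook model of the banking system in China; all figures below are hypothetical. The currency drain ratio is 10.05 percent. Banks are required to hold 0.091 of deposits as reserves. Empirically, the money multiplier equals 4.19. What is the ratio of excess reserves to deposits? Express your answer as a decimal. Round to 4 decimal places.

0.0711

Using m = 4.19. Since m = (1 + c)/(c + rr + e), the denominator satisfies c + rr + e = (1 + c)/m = (1 + 0.1005) / 4.19 ≈ 0.262649.
With c = 0.1005 and rr = 0.091, the ratio of excess reserves to deposits is 0.262649 − 0.1005 − 0.091 = 0.071149.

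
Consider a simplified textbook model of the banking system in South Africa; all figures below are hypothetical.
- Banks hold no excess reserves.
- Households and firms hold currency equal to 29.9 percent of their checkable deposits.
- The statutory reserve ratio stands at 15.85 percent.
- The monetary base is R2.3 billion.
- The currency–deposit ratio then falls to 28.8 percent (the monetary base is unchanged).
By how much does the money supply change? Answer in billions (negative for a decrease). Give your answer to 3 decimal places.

R0.104 billion

Initially m₁ = (1 + 0.299) / (0.1585 + 0.299) ≈ 2.83934, so M₁ = 2.83934 × 2.3 ≈ 6.5305 billion.
After the change m₂ = (1 + 0.288) / (0.1585 + 0.288) ≈ 2.88466, so M₂ = 2.88466 × 2.3 ≈ 6.6347 billion.
ΔM = M₂ − M₁ = 6.6347 − 6.5305 = 0.1042 billion.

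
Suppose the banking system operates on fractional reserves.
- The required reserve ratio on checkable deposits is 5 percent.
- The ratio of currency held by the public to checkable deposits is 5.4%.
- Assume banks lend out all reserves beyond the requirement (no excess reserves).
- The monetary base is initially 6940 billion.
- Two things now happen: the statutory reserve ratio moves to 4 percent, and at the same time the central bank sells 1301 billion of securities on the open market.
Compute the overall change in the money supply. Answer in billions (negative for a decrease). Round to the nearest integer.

Before: m₁ = (1 + 0.054) / (0.05 + 0.054) ≈ 10.13462, MB₁ = 6940, so M₁ = 10.13462 × 6940 = 70334.2628 billion.
After: m₂ = (1 + 0.054) / (0.04 + 0.054) ≈ 11.21277, MB₂ = 6940 − 1301 = 5639, so M₂ = 11.21277 × 5639 ≈ 63228.81 billion.
ΔM = M₂ − M₁ = 63228.81 − 70334.2628 = -7105.4528 billion.

-7105 billion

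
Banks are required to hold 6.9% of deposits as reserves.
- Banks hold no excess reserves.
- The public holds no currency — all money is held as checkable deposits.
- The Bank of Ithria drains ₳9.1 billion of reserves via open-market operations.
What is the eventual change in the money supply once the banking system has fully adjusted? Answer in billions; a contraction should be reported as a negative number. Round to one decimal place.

The simple money multiplier is m = 1/rr = 1/0.069 ≈ 14.4928.
An open-market sale reduces the monetary base by 9.1 billion, so ΔM = m × ΔMB = 14.4928 × (−9.1) ≈ -131.8845 billion.

-131.9 billion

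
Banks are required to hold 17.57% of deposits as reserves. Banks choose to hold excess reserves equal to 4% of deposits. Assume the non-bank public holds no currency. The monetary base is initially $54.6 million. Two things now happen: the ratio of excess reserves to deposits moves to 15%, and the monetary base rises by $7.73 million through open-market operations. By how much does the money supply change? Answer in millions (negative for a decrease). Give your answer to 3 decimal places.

-61.757 million

Before: m₁ = 1 / (0.1757 + 0.04) ≈ 4.636069, MB₁ = 54.6, so M₁ = 4.636069 × 54.6 ≈ 253.1294 million.
After: m₂ = 1 / (0.1757 + 0.15) ≈ 3.070310, MB₂ = 54.6 + 7.73 = 62.33, so M₂ = 3.070310 × 62.33 ≈ 191.3724 million.
ΔM = M₂ − M₁ = 191.3724 − 253.1294 = -61.757 million.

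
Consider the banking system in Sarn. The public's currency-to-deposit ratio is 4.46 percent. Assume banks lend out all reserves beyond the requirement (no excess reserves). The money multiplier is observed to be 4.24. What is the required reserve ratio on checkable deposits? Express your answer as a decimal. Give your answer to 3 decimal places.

0.202

Using m = 4.24. Since m = (1 + c)/(c + rr + e), the denominator satisfies c + rr + e = (1 + c)/m = (1 + 0.0446) / 4.24 ≈ 0.246368.
With c = 0.0446 and e = 0, the required reserve ratio on checkable deposits is 0.246368 − 0.0446 − 0 = 0.201768.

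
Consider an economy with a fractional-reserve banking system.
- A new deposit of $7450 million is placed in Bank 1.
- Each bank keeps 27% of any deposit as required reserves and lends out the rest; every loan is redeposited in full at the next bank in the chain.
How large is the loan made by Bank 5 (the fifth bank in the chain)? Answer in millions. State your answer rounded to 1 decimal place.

Each bank lends a fraction (1 − rr) = 0.7300 of the deposit it receives, so Bank 5 receives 7450·0.7300^4 and lends 7450·0.7300^5 ≈ 1544.4383 million.

$1544.4 million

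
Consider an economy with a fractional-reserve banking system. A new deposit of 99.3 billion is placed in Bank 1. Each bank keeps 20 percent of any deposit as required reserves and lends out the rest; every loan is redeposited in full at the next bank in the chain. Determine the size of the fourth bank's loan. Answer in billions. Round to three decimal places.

40.673 billion

Each bank lends a fraction (1 − rr) = 0.8000 of the deposit it receives, so Bank 4 receives 99.3·0.8000^3 and lends 99.3·0.8000^4 ≈ 40.6733 billion.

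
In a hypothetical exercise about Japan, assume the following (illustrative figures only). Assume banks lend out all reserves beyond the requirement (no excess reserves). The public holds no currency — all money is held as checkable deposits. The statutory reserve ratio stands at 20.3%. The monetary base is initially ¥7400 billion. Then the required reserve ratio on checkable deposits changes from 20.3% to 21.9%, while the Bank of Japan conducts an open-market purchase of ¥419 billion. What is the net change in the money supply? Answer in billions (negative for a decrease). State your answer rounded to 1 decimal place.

Before: m₁ = 1 / (0.203) ≈ 4.926108, MB₁ = 7400, so M₁ = 4.926108 × 7400 = 36453.1992 billion.
After: m₂ = 1 / (0.219) ≈ 4.566210, MB₂ = 7400 + 419 = 7819, so M₂ = 4.566210 × 7819 ≈ 35703.196 billion.
ΔM = M₂ − M₁ = 35703.196 − 36453.1992 = -750.0032 billion.

-750.0 billion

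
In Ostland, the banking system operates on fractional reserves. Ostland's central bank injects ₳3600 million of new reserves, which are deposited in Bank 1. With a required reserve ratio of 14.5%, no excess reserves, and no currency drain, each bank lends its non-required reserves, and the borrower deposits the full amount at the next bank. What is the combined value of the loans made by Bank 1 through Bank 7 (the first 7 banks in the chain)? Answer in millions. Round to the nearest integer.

₳14137 million

Bank i lends (1 − rr)^i of the original deposit: Bank 1 lends 3600·0.8550 = 3078.0000, Bank 2 lends 3600·0.8550² = 2631.6900, and so on.
Summing a geometric series: total = 3600·[0.8550·(1 − 0.8550^7) / (1 − 0.8550)] ≈ 14137.3057 million.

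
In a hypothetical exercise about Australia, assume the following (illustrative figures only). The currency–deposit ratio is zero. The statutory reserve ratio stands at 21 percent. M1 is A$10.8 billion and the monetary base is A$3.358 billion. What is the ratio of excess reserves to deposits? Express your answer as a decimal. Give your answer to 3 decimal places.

0.101

Using m = M/MB = 10.8/3.358 ≈ 3.216200. Since m = (1 + c)/(c + rr + e), the denominator satisfies c + rr + e = (1 + c)/m = (1 + 0) / 3.216200 ≈ 0.310926.
With c = 0 and rr = 0.21, the ratio of excess reserves to deposits is 0.310926 − 0 − 0.21 = 0.100926.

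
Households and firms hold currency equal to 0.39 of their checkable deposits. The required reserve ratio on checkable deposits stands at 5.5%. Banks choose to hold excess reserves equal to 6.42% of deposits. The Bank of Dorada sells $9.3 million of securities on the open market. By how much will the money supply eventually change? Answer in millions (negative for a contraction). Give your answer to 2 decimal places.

-25.39 million

The money multiplier is m = (1 + c) / (rr + e + c) = (1 + 0.39) / (0.055 + 0.0642 + 0.39) ≈ 2.7298.
The sale removes 9.3 million of base, so ΔM = m × ΔMB = 2.7298 × (−9.3) ≈ -25.3871 million.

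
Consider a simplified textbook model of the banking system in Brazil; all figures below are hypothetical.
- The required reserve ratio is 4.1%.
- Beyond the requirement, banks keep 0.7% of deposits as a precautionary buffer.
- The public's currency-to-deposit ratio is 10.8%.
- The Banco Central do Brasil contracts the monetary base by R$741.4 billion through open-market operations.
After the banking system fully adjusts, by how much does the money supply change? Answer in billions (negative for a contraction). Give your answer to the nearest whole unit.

-5266 billion

The money multiplier is m = (1 + c) / (rr + e + c) = (1 + 0.108) / (0.041 + 0.007 + 0.108) ≈ 7.1026.
The sale removes 741.4 billion of base, so ΔM = m × ΔMB = 7.1026 × (−741.4) ≈ -5265.8676 billion.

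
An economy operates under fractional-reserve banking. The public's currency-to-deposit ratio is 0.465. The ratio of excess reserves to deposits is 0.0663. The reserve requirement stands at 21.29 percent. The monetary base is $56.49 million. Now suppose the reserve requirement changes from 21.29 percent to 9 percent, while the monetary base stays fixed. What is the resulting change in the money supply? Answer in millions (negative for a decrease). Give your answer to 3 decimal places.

$21.997 million

Initially m₁ = (1 + 0.465) / (0.2129 + 0.0663 + 0.465) ≈ 1.968557, so M₁ = 1.968557 × 56.49 ≈ 111.2038 million.
After the change m₂ = (1 + 0.465) / (0.09 + 0.0663 + 0.465) ≈ 2.357959, so M₂ = 2.357959 × 56.49 ≈ 133.2011 million.
ΔM = M₂ − M₁ = 133.2011 − 111.2038 = 21.9973 million.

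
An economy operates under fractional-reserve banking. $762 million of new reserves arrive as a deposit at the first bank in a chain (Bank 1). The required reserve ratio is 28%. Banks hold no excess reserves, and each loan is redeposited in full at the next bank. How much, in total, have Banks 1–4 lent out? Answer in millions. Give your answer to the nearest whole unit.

Bank i lends (1 − rr)^i of the original deposit: Bank 1 lends 762·0.7200 = 548.6400, Bank 2 lends 762·0.7200² = 395.0208, and so on.
Summing a geometric series: total = 762·[0.7200·(1 − 0.7200^4) / (1 − 0.7200)] ≈ 1432.8546 million.

$1433 million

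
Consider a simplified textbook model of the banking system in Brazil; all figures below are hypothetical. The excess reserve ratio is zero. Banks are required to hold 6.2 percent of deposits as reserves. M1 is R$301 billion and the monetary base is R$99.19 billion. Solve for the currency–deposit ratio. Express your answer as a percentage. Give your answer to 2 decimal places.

Using m = M/MB = 301/99.19 ≈ 3.034580. From m = (1 + c)/(c + rr + e), rearranging gives 1 + c = m·(c + rr + e), so c·(1 − m) = m·(rr + e) − 1.
Hence c = [m·(rr + e) − 1]/(1 − m) = [3.034580 × (0.062 + 0) − 1] / (1 − 3.034580) ≈ 0.399029.

39.90%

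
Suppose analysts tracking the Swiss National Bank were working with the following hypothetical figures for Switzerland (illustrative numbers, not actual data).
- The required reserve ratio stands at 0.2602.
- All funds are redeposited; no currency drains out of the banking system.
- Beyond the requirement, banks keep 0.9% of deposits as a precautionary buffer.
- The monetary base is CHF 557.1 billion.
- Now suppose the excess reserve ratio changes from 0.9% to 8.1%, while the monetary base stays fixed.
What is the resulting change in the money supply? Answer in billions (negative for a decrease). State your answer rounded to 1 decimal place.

-436.7 billion

Initially m₁ = 1 / (0.2602 + 0.009) ≈ 3.71471, so M₁ = 3.71471 × 557.1 ≈ 2069.4649 billion.
After the change m₂ = 1 / (0.2602 + 0.081) ≈ 2.93083, so M₂ = 2.93083 × 557.1 ≈ 1632.7654 billion.
ΔM = M₂ − M₁ = 1632.7654 − 2069.4649 = -436.6995 billion.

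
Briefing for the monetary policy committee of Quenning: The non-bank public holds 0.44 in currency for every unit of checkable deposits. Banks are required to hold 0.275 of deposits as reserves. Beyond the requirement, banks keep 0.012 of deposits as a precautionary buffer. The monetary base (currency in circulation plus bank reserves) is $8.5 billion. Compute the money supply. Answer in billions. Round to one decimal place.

$16.8 billion

The money multiplier is m = (1 + c) / (rr + e + c) = (1 + 0.44) / (0.275 + 0.012 + 0.44) ≈ 1.9807.
So M = m × MB = 1.9807 × 8.5 ≈ 16.836 billion.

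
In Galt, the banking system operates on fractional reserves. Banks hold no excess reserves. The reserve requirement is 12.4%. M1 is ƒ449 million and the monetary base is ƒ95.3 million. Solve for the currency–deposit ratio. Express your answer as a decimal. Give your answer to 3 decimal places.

Using m = M/MB = 449/95.3 ≈ 4.711438. From m = (1 + c)/(c + rr + e), rearranging gives 1 + c = m·(c + rr + e), so c·(1 − m) = m·(rr + e) − 1.
Hence c = [m·(rr + e) − 1]/(1 − m) = [4.711438 × (0.124 + 0) − 1] / (1 − 4.711438) ≈ 0.112027.

0.112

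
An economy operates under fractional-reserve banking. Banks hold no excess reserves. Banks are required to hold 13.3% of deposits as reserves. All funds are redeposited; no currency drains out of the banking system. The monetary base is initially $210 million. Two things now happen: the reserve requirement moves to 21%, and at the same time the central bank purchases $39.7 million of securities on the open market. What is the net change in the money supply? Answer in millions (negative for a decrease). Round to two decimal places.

-389.90 million

Before: m₁ = 1 / (0.133) ≈ 7.518797, MB₁ = 210, so M₁ = 7.518797 × 210 ≈ 1578.9474 million.
After: m₂ = 1 / (0.21) ≈ 4.761905, MB₂ = 210 + 39.7 = 249.7, so M₂ = 4.761905 × 249.7 ≈ 1189.0477 million.
ΔM = M₂ − M₁ = 1189.0477 − 1578.9474 = -389.8997 million.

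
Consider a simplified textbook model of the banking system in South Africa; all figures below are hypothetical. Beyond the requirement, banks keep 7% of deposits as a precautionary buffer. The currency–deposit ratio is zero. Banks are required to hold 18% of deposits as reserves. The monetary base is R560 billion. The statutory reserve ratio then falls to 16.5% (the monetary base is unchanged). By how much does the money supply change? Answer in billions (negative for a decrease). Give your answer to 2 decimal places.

Initially m₁ = 1 / (0.18 + 0.07) = 4, so M₁ = 4 × 560 = 2240 billion.
After the change m₂ = 1 / (0.165 + 0.07) ≈ 4.255319, so M₂ = 4.255319 × 560 ≈ 2382.9786 billion.
ΔM = M₂ − M₁ = 2382.9786 − 2240 = 142.9786 billion.

R142.98 billion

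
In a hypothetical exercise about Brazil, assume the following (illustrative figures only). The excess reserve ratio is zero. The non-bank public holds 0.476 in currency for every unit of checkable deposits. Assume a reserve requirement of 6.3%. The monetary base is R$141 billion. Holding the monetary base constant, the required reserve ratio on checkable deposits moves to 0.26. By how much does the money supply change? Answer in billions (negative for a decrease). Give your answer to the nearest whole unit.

-103 billion

Initially m₁ = (1 + 0.476) / (0.063 + 0.476) ≈ 2.7384, so M₁ = 2.7384 × 141 = 386.1144 billion.
After the change m₂ = (1 + 0.476) / (0.26 + 0.476) ≈ 2.0054, so M₂ = 2.0054 × 141 = 282.7614 billion.
ΔM = M₂ − M₁ = 282.7614 − 386.1144 = -103.353 billion.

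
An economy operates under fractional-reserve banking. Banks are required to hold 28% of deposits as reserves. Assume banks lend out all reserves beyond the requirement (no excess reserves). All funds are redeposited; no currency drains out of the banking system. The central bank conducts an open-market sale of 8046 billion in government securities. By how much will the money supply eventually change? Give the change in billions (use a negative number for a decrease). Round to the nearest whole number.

The simple money multiplier is m = 1/rr = 1/0.28 ≈ 3.57143.
An open-market sale reduces the monetary base by 8046 billion, so ΔM = m × ΔMB = 3.57143 × (−8046) ≈ -28735.7258 billion.

-28736 billion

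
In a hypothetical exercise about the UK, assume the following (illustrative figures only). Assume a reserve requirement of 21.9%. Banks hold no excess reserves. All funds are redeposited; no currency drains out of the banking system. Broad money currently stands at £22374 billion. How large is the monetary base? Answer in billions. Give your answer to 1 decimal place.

£4899.9 billion

With no currency drain and no excess reserves, the money multiplier is m = 1/rr = 1/0.219 ≈ 4.5662100.
The monetary base is MB = M / m = 22374 / 4.5662100 ≈ 4899.906 billion.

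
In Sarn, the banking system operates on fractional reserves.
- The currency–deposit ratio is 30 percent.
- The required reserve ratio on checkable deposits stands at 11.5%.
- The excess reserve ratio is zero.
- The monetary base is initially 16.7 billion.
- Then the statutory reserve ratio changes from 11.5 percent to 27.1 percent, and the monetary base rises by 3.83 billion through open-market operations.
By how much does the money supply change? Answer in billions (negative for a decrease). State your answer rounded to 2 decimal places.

-5.57 billion

Before: m₁ = (1 + 0.3) / (0.115 + 0.3) ≈ 3.13253, MB₁ = 16.7, so M₁ = 3.13253 × 16.7 ≈ 52.3133 billion.
After: m₂ = (1 + 0.3) / (0.271 + 0.3) ≈ 2.27671, MB₂ = 16.7 + 3.83 = 20.53, so M₂ = 2.27671 × 20.53 ≈ 46.7409 billion.
ΔM = M₂ − M₁ = 46.7409 − 52.3133 = -5.5724 billion.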